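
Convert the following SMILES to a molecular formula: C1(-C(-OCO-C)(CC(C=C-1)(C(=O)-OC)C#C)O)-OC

Heavy atoms from the SMILES: 13 C, 6 O.
Implicit hydrogens by atom environment:
  5 × O: no H
  4 × C: 1 H each → 4
  4 × C: no H
  3 × C: 3 H each → 9
  2 × C: 2 H each → 4
  1 × O: 1 H
  Total hydrogens = 18.
Molecular formula: C13H18O6

C13H18O6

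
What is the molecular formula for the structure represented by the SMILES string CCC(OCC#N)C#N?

C6H8N2O

Heavy atoms from the SMILES: 6 C, 2 N, 1 O.
Implicit hydrogens by atom environment:
  2 × C: 2 H each → 4
  2 × C: no H
  2 × N: no H
  1 × C: 3 H
  1 × C: 1 H
  1 × O: no H
  Total hydrogens = 8.
Molecular formula: C6H8N2O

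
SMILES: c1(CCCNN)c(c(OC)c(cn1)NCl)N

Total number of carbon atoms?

9

The symbol for carbon appears 9 times in the SMILES. Lowercase c denotes aromatic carbon and counts toward C.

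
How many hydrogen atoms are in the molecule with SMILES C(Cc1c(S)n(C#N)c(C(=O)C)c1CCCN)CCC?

Hydrogens are implicit in SMILES; fill each atom to its normal valence:
  7 × C: 2 H each → 14
  4 × C (aromatic): no H
  2 × C: 3 H each → 6
  2 × C: no H
  1 × N: 2 H
  1 × N (aromatic): no H
  1 × N: no H
  1 × O: no H
  1 × S: 1 H
  Total hydrogens = 23.

23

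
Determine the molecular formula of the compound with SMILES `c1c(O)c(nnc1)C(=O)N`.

C5H5N3O2

Heavy atoms from the SMILES: 5 C, 3 N, 2 O.
Implicit hydrogens by atom environment:
  2 × C (aromatic): 1 H each → 2
  2 × C (aromatic): no H
  2 × N (aromatic): no H
  1 × C: no H
  1 × N: 2 H
  1 × O: 1 H
  1 × O: no H
  Total hydrogens = 5.
Molecular formula: C5H5N3O2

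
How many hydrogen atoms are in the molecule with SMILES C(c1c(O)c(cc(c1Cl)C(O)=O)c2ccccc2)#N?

Hydrogens are implicit in SMILES; fill each atom to its normal valence:
  6 × C (aromatic): 1 H each → 6
  6 × C (aromatic): no H
  2 × C: no H
  2 × O: 1 H each → 2
  1 × Cl: no H
  1 × N: no H
  1 × O: no H
  Total hydrogens = 8.

8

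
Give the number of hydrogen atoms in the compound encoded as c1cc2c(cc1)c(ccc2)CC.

12

Hydrogens are implicit in SMILES; fill each atom to its normal valence:
  7 × C (aromatic): 1 H each → 7
  3 × C (aromatic): no H
  1 × C: 3 H
  1 × C: 2 H
  Total hydrogens = 12.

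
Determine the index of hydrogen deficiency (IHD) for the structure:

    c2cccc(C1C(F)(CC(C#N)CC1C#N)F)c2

9

Molecular formula from the SMILES: C14H12F2N2.
DoU = (2C + 2 + N − H − X)/2 = (2·14 + 2 + 2 − 12 − 2)/2 = 18/2 = 9.
(Structurally: 2 ring(s) + 7 π bond(s) = 9.)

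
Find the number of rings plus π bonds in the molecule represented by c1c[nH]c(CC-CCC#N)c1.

Molecular formula from the SMILES: C9H12N2.
DoU = (2C + 2 + N − H − X)/2 = (2·9 + 2 + 2 − 12 − 0)/2 = 10/2 = 5.
(Structurally: 1 ring(s) + 4 π bond(s) = 5.)

5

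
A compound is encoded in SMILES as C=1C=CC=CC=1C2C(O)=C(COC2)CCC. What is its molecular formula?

Heavy atoms from the SMILES: 14 C, 2 O.
Implicit hydrogens by atom environment:
  5 × C (aromatic): 1 H each → 5
  4 × C: 2 H each → 8
  2 × C: no H
  1 × C: 3 H
  1 × C: 1 H
  1 × C (aromatic): no H
  1 × O: 1 H
  1 × O: no H
  Total hydrogens = 18.
Molecular formula: C14H18O2

C14H18O2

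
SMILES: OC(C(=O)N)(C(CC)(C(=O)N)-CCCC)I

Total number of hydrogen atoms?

Hydrogens are implicit in SMILES; fill each atom to its normal valence:
  4 × C: 2 H each → 8
  4 × C: no H
  2 × C: 3 H each → 6
  2 × N: 2 H each → 4
  2 × O: no H
  1 × I: no H
  1 × O: 1 H
  Total hydrogens = 19.

19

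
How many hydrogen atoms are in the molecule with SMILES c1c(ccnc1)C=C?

Hydrogens are implicit in SMILES; fill each atom to its normal valence:
  4 × C (aromatic): 1 H each → 4
  1 × C: 2 H
  1 × C: 1 H
  1 × C (aromatic): no H
  1 × N (aromatic): no H
  Total hydrogens = 7.

7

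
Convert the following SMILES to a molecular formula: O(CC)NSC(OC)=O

C4H9NO3S

Heavy atoms from the SMILES: 4 C, 1 N, 3 O, 1 S.
Implicit hydrogens by atom environment:
  3 × O: no H
  2 × C: 3 H each → 6
  1 × C: 2 H
  1 × C: no H
  1 × N: 1 H
  1 × S: no H
  Total hydrogens = 9.
Molecular formula: C4H9NO3S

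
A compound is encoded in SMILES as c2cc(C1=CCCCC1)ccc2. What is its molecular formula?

C12H14

Heavy atoms from the SMILES: 12 C.
Implicit hydrogens by atom environment:
  5 × C (aromatic): 1 H each → 5
  4 × C: 2 H each → 8
  1 × C: 1 H
  1 × C: no H
  1 × C (aromatic): no H
  Total hydrogens = 14.
Molecular formula: C12H14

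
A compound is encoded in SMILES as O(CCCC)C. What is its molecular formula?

Heavy atoms from the SMILES: 5 C, 1 O.
Implicit hydrogens by atom environment:
  3 × C: 2 H each → 6
  2 × C: 3 H each → 6
  1 × O: no H
  Total hydrogens = 12.
Molecular formula: C5H12O

C5H12O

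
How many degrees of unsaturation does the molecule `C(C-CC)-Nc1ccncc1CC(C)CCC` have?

Molecular formula from the SMILES: C15H26N2.
DoU = (2C + 2 + N − H − X)/2 = (2·15 + 2 + 2 − 26 − 0)/2 = 8/2 = 4.
(Structurally: 1 ring(s) + 3 π bond(s) = 4.)

4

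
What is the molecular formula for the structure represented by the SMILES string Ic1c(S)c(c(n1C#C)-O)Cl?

C6H3ClINOS

Heavy atoms from the SMILES: 6 C, 1 Cl, 1 I, 1 N, 1 O, 1 S.
Implicit hydrogens by atom environment:
  4 × C (aromatic): no H
  1 × C: 1 H
  1 × C: no H
  1 × Cl: no H
  1 × I: no H
  1 × N (aromatic): no H
  1 × O: 1 H
  1 × S: 1 H
  Total hydrogens = 3.
Molecular formula: C6H3ClINOS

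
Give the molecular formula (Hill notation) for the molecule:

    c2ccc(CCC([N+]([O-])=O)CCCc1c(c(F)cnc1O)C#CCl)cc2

Heavy atoms from the SMILES: 19 C, 1 Cl, 1 F, 2 N, 3 O.
Implicit hydrogens by atom environment:
  6 × C (aromatic): 1 H each → 6
  5 × C: 2 H each → 10
  5 × C (aromatic): no H
  2 × C: no H
  1 × C: 1 H
  1 × Cl: no H
  1 × F: no H
  1 × N (aromatic): no H
  1 × N (charge +1): no H
  1 × O: 1 H
  1 × O: no H
  1 × O (charge -1): no H
  Total hydrogens = 18.
Molecular formula: C19H18ClFN2O3

C19H18ClFN2O3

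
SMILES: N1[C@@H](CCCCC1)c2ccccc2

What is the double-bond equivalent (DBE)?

Molecular formula from the SMILES: C12H17N.
DoU = (2C + 2 + N − H − X)/2 = (2·12 + 2 + 1 − 17 − 0)/2 = 10/2 = 5.
(Structurally: 2 ring(s) + 3 π bond(s) = 5.)

5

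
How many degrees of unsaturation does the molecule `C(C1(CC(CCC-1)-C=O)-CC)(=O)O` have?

Molecular formula from the SMILES: C10H16O3.
DoU = (2C + 2 + N − H − X)/2 = (2·10 + 2 + 0 − 16 − 0)/2 = 6/2 = 3.
(Structurally: 1 ring(s) + 2 π bond(s) = 3.)

3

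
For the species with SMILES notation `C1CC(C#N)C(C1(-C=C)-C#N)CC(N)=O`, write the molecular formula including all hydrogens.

Heavy atoms from the SMILES: 11 C, 3 N, 1 O.
Implicit hydrogens by atom environment:
  4 × C: 2 H each → 8
  4 × C: no H
  3 × C: 1 H each → 3
  2 × N: no H
  1 × N: 2 H
  1 × O: no H
  Total hydrogens = 13.
Molecular formula: C11H13N3O

C11H13N3O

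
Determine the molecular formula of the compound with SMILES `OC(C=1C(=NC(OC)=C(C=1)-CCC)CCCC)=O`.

C14H21NO3

Heavy atoms from the SMILES: 14 C, 1 N, 3 O.
Implicit hydrogens by atom environment:
  5 × C: 2 H each → 10
  4 × C (aromatic): no H
  3 × C: 3 H each → 9
  2 × O: no H
  1 × C (aromatic): 1 H
  1 × C: no H
  1 × N (aromatic): no H
  1 × O: 1 H
  Total hydrogens = 21.
Molecular formula: C14H21NO3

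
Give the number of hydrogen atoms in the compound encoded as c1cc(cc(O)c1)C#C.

6

Hydrogens are implicit in SMILES; fill each atom to its normal valence:
  4 × C (aromatic): 1 H each → 4
  2 × C (aromatic): no H
  1 × C: 1 H
  1 × C: no H
  1 × O: 1 H
  Total hydrogens = 6.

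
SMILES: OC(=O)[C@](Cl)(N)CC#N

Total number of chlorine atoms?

The symbol for chlorine appears 1 time in the SMILES.

1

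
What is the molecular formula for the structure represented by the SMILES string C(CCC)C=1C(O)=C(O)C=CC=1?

Heavy atoms from the SMILES: 10 C, 2 O.
Implicit hydrogens by atom environment:
  3 × C: 2 H each → 6
  3 × C (aromatic): 1 H each → 3
  3 × C (aromatic): no H
  2 × O: 1 H each → 2
  1 × C: 3 H
  Total hydrogens = 14.
Molecular formula: C10H14O2

C10H14O2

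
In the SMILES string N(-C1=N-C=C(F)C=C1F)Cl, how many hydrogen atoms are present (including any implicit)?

Hydrogens are implicit in SMILES; fill each atom to its normal valence:
  3 × C (aromatic): no H
  2 × C (aromatic): 1 H each → 2
  2 × F: no H
  1 × Cl: no H
  1 × N: 1 H
  1 × N (aromatic): no H
  Total hydrogens = 3.

3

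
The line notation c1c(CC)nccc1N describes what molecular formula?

Heavy atoms from the SMILES: 7 C, 2 N.
Implicit hydrogens by atom environment:
  3 × C (aromatic): 1 H each → 3
  2 × C (aromatic): no H
  1 × C: 3 H
  1 × C: 2 H
  1 × N: 2 H
  1 × N (aromatic): no H
  Total hydrogens = 10.
Molecular formula: C7H10N2

C7H10N2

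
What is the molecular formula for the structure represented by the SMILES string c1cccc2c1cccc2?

Heavy atoms from the SMILES: 10 C.
Implicit hydrogens by atom environment:
  8 × C (aromatic): 1 H each → 8
  2 × C (aromatic): no H
  Total hydrogens = 8.
Molecular formula: C10H8

C10H8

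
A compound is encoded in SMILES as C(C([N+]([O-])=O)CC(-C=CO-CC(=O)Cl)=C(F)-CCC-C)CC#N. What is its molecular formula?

C15H20ClFN2O4

Heavy atoms from the SMILES: 15 C, 1 Cl, 1 F, 2 N, 4 O.
Implicit hydrogens by atom environment:
  7 × C: 2 H each → 14
  4 × C: no H
  3 × C: 1 H each → 3
  3 × O: no H
  1 × C: 3 H
  1 × Cl: no H
  1 × F: no H
  1 × N (charge +1): no H
  1 × N: no H
  1 × O (charge -1): no H
  Total hydrogens = 20.
Molecular formula: C15H20ClFN2O4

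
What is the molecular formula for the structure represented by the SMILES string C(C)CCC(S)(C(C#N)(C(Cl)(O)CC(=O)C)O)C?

Heavy atoms from the SMILES: 12 C, 1 Cl, 1 N, 3 O, 1 S.
Implicit hydrogens by atom environment:
  5 × C: no H
  4 × C: 2 H each → 8
  3 × C: 3 H each → 9
  2 × O: 1 H each → 2
  1 × Cl: no H
  1 × N: no H
  1 × O: no H
  1 × S: 1 H
  Total hydrogens = 20.
Molecular formula: C12H20ClNO3S

C12H20ClNO3S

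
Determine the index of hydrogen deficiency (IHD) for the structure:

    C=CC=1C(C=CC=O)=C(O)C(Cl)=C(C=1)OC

7

Molecular formula from the SMILES: C12H11ClO3.
DoU = (2C + 2 + N − H − X)/2 = (2·12 + 2 + 0 − 11 − 1)/2 = 14/2 = 7.
(Structurally: 1 ring(s) + 6 π bond(s) = 7.)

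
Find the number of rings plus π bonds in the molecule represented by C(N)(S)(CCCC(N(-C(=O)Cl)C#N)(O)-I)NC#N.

5

Molecular formula from the SMILES: C8H11ClIN5O2S.
DoU = (2C + 2 + N − H − X)/2 = (2·8 + 2 + 5 − 11 − 2)/2 = 10/2 = 5.
(Structurally: 0 ring(s) + 5 π bond(s) = 5.)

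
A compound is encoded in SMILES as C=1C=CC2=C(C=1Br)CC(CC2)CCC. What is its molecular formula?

C13H17Br

Heavy atoms from the SMILES: 1 Br, 13 C.
Implicit hydrogens by atom environment:
  5 × C: 2 H each → 10
  3 × C (aromatic): 1 H each → 3
  3 × C (aromatic): no H
  1 × Br: no H
  1 × C: 3 H
  1 × C: 1 H
  Total hydrogens = 17.
Molecular formula: C13H17Br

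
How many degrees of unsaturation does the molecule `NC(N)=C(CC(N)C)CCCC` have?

Molecular formula from the SMILES: C9H21N3.
DoU = (2C + 2 + N − H − X)/2 = (2·9 + 2 + 3 − 21 − 0)/2 = 2/2 = 1.
(Structurally: 0 ring(s) + 1 π bond(s) = 1.)

1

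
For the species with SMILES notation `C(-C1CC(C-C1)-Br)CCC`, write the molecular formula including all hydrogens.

C9H17Br

Heavy atoms from the SMILES: 1 Br, 9 C.
Implicit hydrogens by atom environment:
  6 × C: 2 H each → 12
  2 × C: 1 H each → 2
  1 × Br: no H
  1 × C: 3 H
  Total hydrogens = 17.
Molecular formula: C9H17Br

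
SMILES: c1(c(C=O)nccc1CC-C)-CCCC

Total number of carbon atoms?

The symbol for carbon appears 13 times in the SMILES. Lowercase c denotes aromatic carbon and counts toward C.

13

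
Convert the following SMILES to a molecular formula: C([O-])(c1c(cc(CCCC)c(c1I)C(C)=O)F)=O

C13H13FIO3-

Heavy atoms from the SMILES: 13 C, 1 F, 1 I, 3 O.
Implicit hydrogens by atom environment:
  5 × C (aromatic): no H
  3 × C: 2 H each → 6
  2 × C: 3 H each → 6
  2 × C: no H
  2 × O: no H
  1 × C (aromatic): 1 H
  1 × F: no H
  1 × I: no H
  1 × O (charge -1): no H
  Total hydrogens = 13.
Net charge -1.
Molecular formula: C13H13FIO3-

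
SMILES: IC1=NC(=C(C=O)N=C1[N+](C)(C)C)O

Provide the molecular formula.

Heavy atoms from the SMILES: 8 C, 1 I, 3 N, 2 O.
Implicit hydrogens by atom environment:
  4 × C (aromatic): no H
  3 × C: 3 H each → 9
  2 × N (aromatic): no H
  1 × C: 1 H
  1 × I: no H
  1 × N (charge +1): no H
  1 × O: 1 H
  1 × O: no H
  Total hydrogens = 11.
Net charge +1.
Molecular formula: C8H11IN3O2+

C8H11IN3O2+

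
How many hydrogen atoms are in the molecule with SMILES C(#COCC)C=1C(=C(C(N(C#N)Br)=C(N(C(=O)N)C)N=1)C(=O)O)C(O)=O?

Hydrogens are implicit in SMILES; fill each atom to its normal valence:
  6 × C: no H
  5 × C (aromatic): no H
  4 × O: no H
  3 × N: no H
  2 × C: 3 H each → 6
  2 × O: 1 H each → 2
  1 × Br: no H
  1 × C: 2 H
  1 × N: 2 H
  1 × N (aromatic): no H
  Total hydrogens = 12.

12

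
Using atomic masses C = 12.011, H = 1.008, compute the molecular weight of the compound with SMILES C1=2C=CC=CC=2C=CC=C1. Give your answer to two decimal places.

Molecular formula: C10H8.
M = 10×12.011 + 8×1.008 = 128.17 g/mol.

128.17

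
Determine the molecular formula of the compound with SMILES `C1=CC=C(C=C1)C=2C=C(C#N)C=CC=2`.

Heavy atoms from the SMILES: 13 C, 1 N.
Implicit hydrogens by atom environment:
  9 × C (aromatic): 1 H each → 9
  3 × C (aromatic): no H
  1 × C: no H
  1 × N: no H
  Total hydrogens = 9.
Molecular formula: C13H9N

C13H9N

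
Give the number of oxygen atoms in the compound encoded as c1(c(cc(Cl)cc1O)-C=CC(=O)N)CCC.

2

The symbol for oxygen appears 2 times in the SMILES.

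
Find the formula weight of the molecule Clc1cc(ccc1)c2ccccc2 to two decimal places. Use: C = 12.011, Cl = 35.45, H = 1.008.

Molecular formula: C12H9Cl.
M = 12×12.011 + 1×35.45 + 9×1.008 = 188.65 g/mol.

188.65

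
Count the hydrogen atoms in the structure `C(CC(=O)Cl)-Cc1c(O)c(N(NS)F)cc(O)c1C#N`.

Hydrogens are implicit in SMILES; fill each atom to its normal valence:
  5 × C (aromatic): no H
  3 × C: 2 H each → 6
  2 × C: no H
  2 × N: no H
  2 × O: 1 H each → 2
  1 × C (aromatic): 1 H
  1 × Cl: no H
  1 × F: no H
  1 × N: 1 H
  1 × O: no H
  1 × S: 1 H
  Total hydrogens = 11.

11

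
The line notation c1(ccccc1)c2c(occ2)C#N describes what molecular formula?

Heavy atoms from the SMILES: 11 C, 1 N, 1 O.
Implicit hydrogens by atom environment:
  7 × C (aromatic): 1 H each → 7
  3 × C (aromatic): no H
  1 × C: no H
  1 × N: no H
  1 × O (aromatic): no H
  Total hydrogens = 7.
Molecular formula: C11H7NO

C11H7NO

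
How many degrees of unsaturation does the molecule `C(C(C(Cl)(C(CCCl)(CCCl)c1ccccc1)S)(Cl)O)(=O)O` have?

5

Molecular formula from the SMILES: C14H16Cl4O3S.
DoU = (2C + 2 + N − H − X)/2 = (2·14 + 2 + 0 − 16 − 4)/2 = 10/2 = 5.
(Structurally: 1 ring(s) + 4 π bond(s) = 5.)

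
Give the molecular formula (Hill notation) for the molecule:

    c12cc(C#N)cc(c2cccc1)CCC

Heavy atoms from the SMILES: 14 C, 1 N.
Implicit hydrogens by atom environment:
  6 × C (aromatic): 1 H each → 6
  4 × C (aromatic): no H
  2 × C: 2 H each → 4
  1 × C: 3 H
  1 × C: no H
  1 × N: no H
  Total hydrogens = 13.
Molecular formula: C14H13N

C14H13N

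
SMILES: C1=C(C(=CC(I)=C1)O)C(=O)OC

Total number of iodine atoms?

The symbol for iodine appears 1 time in the SMILES.

1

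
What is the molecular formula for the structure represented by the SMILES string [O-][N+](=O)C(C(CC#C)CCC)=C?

C9H13NO2

Heavy atoms from the SMILES: 9 C, 1 N, 2 O.
Implicit hydrogens by atom environment:
  4 × C: 2 H each → 8
  2 × C: 1 H each → 2
  2 × C: no H
  1 × C: 3 H
  1 × N (charge +1): no H
  1 × O: no H
  1 × O (charge -1): no H
  Total hydrogens = 13.
Molecular formula: C9H13NO2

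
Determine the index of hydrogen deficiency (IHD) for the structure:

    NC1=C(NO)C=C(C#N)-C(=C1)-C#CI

8

Molecular formula from the SMILES: C9H6IN3O.
DoU = (2C + 2 + N − H − X)/2 = (2·9 + 2 + 3 − 6 − 1)/2 = 16/2 = 8.
(Structurally: 1 ring(s) + 7 π bond(s) = 8.)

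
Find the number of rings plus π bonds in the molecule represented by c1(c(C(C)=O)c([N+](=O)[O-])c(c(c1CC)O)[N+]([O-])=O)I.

7

Molecular formula from the SMILES: C10H9IN2O6.
DoU = (2C + 2 + N − H − X)/2 = (2·10 + 2 + 2 − 9 − 1)/2 = 14/2 = 7.
(Structurally: 1 ring(s) + 6 π bond(s) = 7.)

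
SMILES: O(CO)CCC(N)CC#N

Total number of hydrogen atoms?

12

Hydrogens are implicit in SMILES; fill each atom to its normal valence:
  4 × C: 2 H each → 8
  1 × C: 1 H
  1 × C: no H
  1 × N: 2 H
  1 × N: no H
  1 × O: 1 H
  1 × O: no H
  Total hydrogens = 12.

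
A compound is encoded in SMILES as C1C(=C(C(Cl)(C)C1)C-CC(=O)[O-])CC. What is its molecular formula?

Heavy atoms from the SMILES: 11 C, 1 Cl, 2 O.
Implicit hydrogens by atom environment:
  5 × C: 2 H each → 10
  4 × C: no H
  2 × C: 3 H each → 6
  1 × Cl: no H
  1 × O: no H
  1 × O (charge -1): no H
  Total hydrogens = 16.
Net charge -1.
Molecular formula: C11H16ClO2-

C11H16ClO2-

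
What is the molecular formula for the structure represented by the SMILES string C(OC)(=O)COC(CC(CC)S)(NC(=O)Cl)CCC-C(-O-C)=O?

Heavy atoms from the SMILES: 14 C, 1 Cl, 1 N, 6 O, 1 S.
Implicit hydrogens by atom environment:
  6 × C: 2 H each → 12
  6 × O: no H
  4 × C: no H
  3 × C: 3 H each → 9
  1 × C: 1 H
  1 × Cl: no H
  1 × N: 1 H
  1 × S: 1 H
  Total hydrogens = 24.
Molecular formula: C14H24ClNO6S

C14H24ClNO6S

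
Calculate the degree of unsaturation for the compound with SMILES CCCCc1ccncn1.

Molecular formula from the SMILES: C8H12N2.
DoU = (2C + 2 + N − H − X)/2 = (2·8 + 2 + 2 − 12 − 0)/2 = 8/2 = 4.
(Structurally: 1 ring(s) + 3 π bond(s) = 4.)

4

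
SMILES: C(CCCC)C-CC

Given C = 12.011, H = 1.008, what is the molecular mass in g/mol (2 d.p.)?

114.23

Molecular formula: C8H18.
M = 8×12.011 + 18×1.008 = 114.23 g/mol.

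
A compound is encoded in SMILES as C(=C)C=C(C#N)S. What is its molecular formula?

C5H5NS

Heavy atoms from the SMILES: 5 C, 1 N, 1 S.
Implicit hydrogens by atom environment:
  2 × C: 1 H each → 2
  2 × C: no H
  1 × C: 2 H
  1 × N: no H
  1 × S: 1 H
  Total hydrogens = 5.
Molecular formula: C5H5NS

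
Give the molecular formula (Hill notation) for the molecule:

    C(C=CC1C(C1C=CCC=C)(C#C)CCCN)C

Heavy atoms from the SMILES: 17 C, 1 N.
Implicit hydrogens by atom environment:
  8 × C: 1 H each → 8
  6 × C: 2 H each → 12
  2 × C: no H
  1 × C: 3 H
  1 × N: 2 H
  Total hydrogens = 25.
Molecular formula: C17H25N

C17H25N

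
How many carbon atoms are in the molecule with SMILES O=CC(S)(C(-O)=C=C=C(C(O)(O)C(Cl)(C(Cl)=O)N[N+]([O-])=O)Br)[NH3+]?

9

The symbol for carbon appears 9 times in the SMILES. (Cl is a single chlorine, not C + l.)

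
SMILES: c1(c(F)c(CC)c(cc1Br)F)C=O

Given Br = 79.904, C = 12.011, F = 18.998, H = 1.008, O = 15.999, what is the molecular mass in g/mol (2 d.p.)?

Molecular formula: C9H7BrF2O.
M = 1×79.904 + 9×12.011 + 2×18.998 + 7×1.008 + 1×15.999 = 249.05 g/mol.

249.05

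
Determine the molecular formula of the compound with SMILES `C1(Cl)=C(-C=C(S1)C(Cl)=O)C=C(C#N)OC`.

C9H5Cl2NO2S

Heavy atoms from the SMILES: 9 C, 2 Cl, 1 N, 2 O, 1 S.
Implicit hydrogens by atom environment:
  3 × C (aromatic): no H
  3 × C: no H
  2 × Cl: no H
  2 × O: no H
  1 × C: 3 H
  1 × C (aromatic): 1 H
  1 × C: 1 H
  1 × N: no H
  1 × S (aromatic): no H
  Total hydrogens = 5.
Molecular formula: C9H5Cl2NO2S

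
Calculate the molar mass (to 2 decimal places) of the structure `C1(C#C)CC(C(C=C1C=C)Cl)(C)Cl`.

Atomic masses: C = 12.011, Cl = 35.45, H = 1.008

Molecular formula: C11H12Cl2.
M = 11×12.011 + 2×35.45 + 12×1.008 = 215.12 g/mol.

215.12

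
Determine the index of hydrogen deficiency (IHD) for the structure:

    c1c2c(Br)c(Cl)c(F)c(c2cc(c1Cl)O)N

7

Molecular formula from the SMILES: C10H5BrCl2FNO.
DoU = (2C + 2 + N − H − X)/2 = (2·10 + 2 + 1 − 5 − 4)/2 = 14/2 = 7.
(Structurally: 2 ring(s) + 5 π bond(s) = 7.)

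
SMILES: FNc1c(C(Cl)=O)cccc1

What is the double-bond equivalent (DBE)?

5

Molecular formula from the SMILES: C7H5ClFNO.
DoU = (2C + 2 + N − H − X)/2 = (2·7 + 2 + 1 − 5 − 2)/2 = 10/2 = 5.
(Structurally: 1 ring(s) + 4 π bond(s) = 5.)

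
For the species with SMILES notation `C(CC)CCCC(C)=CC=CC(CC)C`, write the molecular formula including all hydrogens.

C15H28

Heavy atoms from the SMILES: 15 C.
Implicit hydrogens by atom environment:
  6 × C: 2 H each → 12
  4 × C: 3 H each → 12
  4 × C: 1 H each → 4
  1 × C: no H
  Total hydrogens = 28.
Molecular formula: C15H28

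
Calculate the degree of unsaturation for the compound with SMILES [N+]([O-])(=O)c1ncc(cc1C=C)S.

Molecular formula from the SMILES: C7H6N2O2S.
DoU = (2C + 2 + N − H − X)/2 = (2·7 + 2 + 2 − 6 − 0)/2 = 12/2 = 6.
(Structurally: 1 ring(s) + 5 π bond(s) = 6.)

6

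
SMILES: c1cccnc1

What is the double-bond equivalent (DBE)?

Molecular formula from the SMILES: C5H5N.
DoU = (2C + 2 + N − H − X)/2 = (2·5 + 2 + 1 − 5 − 0)/2 = 8/2 = 4.
(Structurally: 1 ring(s) + 3 π bond(s) = 4.)

4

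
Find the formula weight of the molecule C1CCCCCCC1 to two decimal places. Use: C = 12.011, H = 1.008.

Molecular formula: C8H16.
M = 8×12.011 + 16×1.008 = 112.22 g/mol.

112.22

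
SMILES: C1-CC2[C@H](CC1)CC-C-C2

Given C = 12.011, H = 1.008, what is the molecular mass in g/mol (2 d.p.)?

138.25

Molecular formula: C10H18.
M = 10×12.011 + 18×1.008 = 138.25 g/mol.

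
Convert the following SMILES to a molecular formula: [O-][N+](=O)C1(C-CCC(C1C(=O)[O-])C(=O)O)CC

Heavy atoms from the SMILES: 10 C, 1 N, 6 O.
Implicit hydrogens by atom environment:
  4 × C: 2 H each → 8
  3 × C: no H
  3 × O: no H
  2 × C: 1 H each → 2
  2 × O (charge -1): no H
  1 × C: 3 H
  1 × N (charge +1): no H
  1 × O: 1 H
  Total hydrogens = 14.
Net charge -1.
Molecular formula: C10H14NO6-

C10H14NO6-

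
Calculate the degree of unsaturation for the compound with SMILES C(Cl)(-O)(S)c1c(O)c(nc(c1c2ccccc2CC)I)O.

Molecular formula from the SMILES: C14H13ClINO3S.
DoU = (2C + 2 + N − H − X)/2 = (2·14 + 2 + 1 − 13 − 2)/2 = 16/2 = 8.
(Structurally: 2 ring(s) + 6 π bond(s) = 8.)

8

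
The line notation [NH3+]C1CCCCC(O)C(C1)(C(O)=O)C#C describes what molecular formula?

Heavy atoms from the SMILES: 11 C, 1 N, 3 O.
Implicit hydrogens by atom environment:
  5 × C: 2 H each → 10
  3 × C: 1 H each → 3
  3 × C: no H
  2 × O: 1 H each → 2
  1 × N (charge +1): 3 H
  1 × O: no H
  Total hydrogens = 18.
Net charge +1.
Molecular formula: C11H18NO3+

C11H18NO3+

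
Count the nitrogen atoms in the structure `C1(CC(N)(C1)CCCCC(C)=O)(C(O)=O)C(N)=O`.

The symbol for nitrogen appears 2 times in the SMILES.

2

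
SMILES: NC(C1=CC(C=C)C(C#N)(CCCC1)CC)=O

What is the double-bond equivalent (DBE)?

Molecular formula from the SMILES: C14H20N2O.
DoU = (2C + 2 + N − H − X)/2 = (2·14 + 2 + 2 − 20 − 0)/2 = 12/2 = 6.
(Structurally: 1 ring(s) + 5 π bond(s) = 6.)

6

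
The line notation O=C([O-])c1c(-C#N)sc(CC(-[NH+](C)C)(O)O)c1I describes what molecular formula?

C10H11IN2O4S

Heavy atoms from the SMILES: 10 C, 1 I, 2 N, 4 O, 1 S.
Implicit hydrogens by atom environment:
  4 × C (aromatic): no H
  3 × C: no H
  2 × C: 3 H each → 6
  2 × O: 1 H each → 2
  1 × C: 2 H
  1 × I: no H
  1 × N (charge +1): 1 H
  1 × N: no H
  1 × O: no H
  1 × O (charge -1): no H
  1 × S (aromatic): no H
  Total hydrogens = 11.
Molecular formula: C10H11IN2O4S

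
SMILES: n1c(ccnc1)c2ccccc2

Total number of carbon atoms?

The symbol for carbon appears 10 times in the SMILES. Lowercase c denotes aromatic carbon and counts toward C.

10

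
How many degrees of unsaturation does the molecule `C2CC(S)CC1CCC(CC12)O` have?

2

Molecular formula from the SMILES: C10H18OS.
DoU = (2C + 2 + N − H − X)/2 = (2·10 + 2 + 0 − 18 − 0)/2 = 4/2 = 2.
(Structurally: 2 ring(s) + 0 π bond(s) = 2.)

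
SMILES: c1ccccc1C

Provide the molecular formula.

Heavy atoms from the SMILES: 7 C.
Implicit hydrogens by atom environment:
  5 × C (aromatic): 1 H each → 5
  1 × C: 3 H
  1 × C (aromatic): no H
  Total hydrogens = 8.
Molecular formula: C7H8

C7H8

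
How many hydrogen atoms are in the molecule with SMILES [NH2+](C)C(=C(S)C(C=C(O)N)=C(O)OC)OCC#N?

Hydrogens are implicit in SMILES; fill each atom to its normal valence:
  6 × C: no H
  2 × C: 3 H each → 6
  2 × O: 1 H each → 2
  2 × O: no H
  1 × C: 2 H
  1 × C: 1 H
  1 × N (charge +1): 2 H
  1 × N: 2 H
  1 × N: no H
  1 × S: 1 H
  Total hydrogens = 16.

16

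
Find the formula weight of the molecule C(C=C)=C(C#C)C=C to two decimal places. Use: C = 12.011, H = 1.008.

104.15

Molecular formula: C8H8.
M = 8×12.011 + 8×1.008 = 104.15 g/mol.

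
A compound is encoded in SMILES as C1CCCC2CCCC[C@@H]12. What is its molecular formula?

Heavy atoms from the SMILES: 10 C.
Implicit hydrogens by atom environment:
  8 × C: 2 H each → 16
  2 × C: 1 H each → 2
  Total hydrogens = 18.
Molecular formula: C10H18

C10H18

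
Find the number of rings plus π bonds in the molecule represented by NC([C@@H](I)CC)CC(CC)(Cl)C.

Molecular formula from the SMILES: C9H19ClIN.
DoU = (2C + 2 + N − H − X)/2 = (2·9 + 2 + 1 − 19 − 2)/2 = 0/2 = 0.
(Structurally: 0 ring(s) + 0 π bond(s) = 0.)

0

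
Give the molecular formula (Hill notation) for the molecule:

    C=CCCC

Heavy atoms from the SMILES: 5 C.
Implicit hydrogens by atom environment:
  3 × C: 2 H each → 6
  1 × C: 3 H
  1 × C: 1 H
  Total hydrogens = 10.
Molecular formula: C5H10

C5H10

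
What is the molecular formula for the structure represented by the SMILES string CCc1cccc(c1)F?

C8H9F

Heavy atoms from the SMILES: 8 C, 1 F.
Implicit hydrogens by atom environment:
  4 × C (aromatic): 1 H each → 4
  2 × C (aromatic): no H
  1 × C: 3 H
  1 × C: 2 H
  1 × F: no H
  Total hydrogens = 9.
Molecular formula: C8H9F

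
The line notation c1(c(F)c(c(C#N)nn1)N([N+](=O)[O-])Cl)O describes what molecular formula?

Heavy atoms from the SMILES: 5 C, 1 Cl, 1 F, 5 N, 3 O.
Implicit hydrogens by atom environment:
  4 × C (aromatic): no H
  2 × N (aromatic): no H
  2 × N: no H
  1 × C: no H
  1 × Cl: no H
  1 × F: no H
  1 × N (charge +1): no H
  1 × O: 1 H
  1 × O: no H
  1 × O (charge -1): no H
  Total hydrogens = 1.
Molecular formula: C5HClFN5O3

C5HClFN5O3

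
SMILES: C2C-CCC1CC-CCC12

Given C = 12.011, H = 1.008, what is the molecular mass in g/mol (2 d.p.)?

Molecular formula: C10H18.
M = 10×12.011 + 18×1.008 = 138.25 g/mol.

138.25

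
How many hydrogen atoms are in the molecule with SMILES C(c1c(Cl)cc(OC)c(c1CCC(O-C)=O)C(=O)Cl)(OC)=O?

14

Hydrogens are implicit in SMILES; fill each atom to its normal valence:
  6 × O: no H
  5 × C (aromatic): no H
  3 × C: 3 H each → 9
  3 × C: no H
  2 × C: 2 H each → 4
  2 × Cl: no H
  1 × C (aromatic): 1 H
  Total hydrogens = 14.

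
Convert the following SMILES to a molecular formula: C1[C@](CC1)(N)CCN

Heavy atoms from the SMILES: 6 C, 2 N.
Implicit hydrogens by atom environment:
  5 × C: 2 H each → 10
  2 × N: 2 H each → 4
  1 × C: no H
  Total hydrogens = 14.
Molecular formula: C6H14N2

C6H14N2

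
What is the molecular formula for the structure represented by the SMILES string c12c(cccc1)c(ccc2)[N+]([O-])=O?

C10H7NO2

Heavy atoms from the SMILES: 10 C, 1 N, 2 O.
Implicit hydrogens by atom environment:
  7 × C (aromatic): 1 H each → 7
  3 × C (aromatic): no H
  1 × N (charge +1): no H
  1 × O: no H
  1 × O (charge -1): no H
  Total hydrogens = 7.
Molecular formula: C10H7NO2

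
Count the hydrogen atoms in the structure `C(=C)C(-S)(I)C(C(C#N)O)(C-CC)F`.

13

Hydrogens are implicit in SMILES; fill each atom to its normal valence:
  3 × C: 2 H each → 6
  3 × C: no H
  2 × C: 1 H each → 2
  1 × C: 3 H
  1 × F: no H
  1 × I: no H
  1 × N: no H
  1 × O: 1 H
  1 × S: 1 H
  Total hydrogens = 13.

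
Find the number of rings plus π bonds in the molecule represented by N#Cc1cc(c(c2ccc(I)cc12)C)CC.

9

Molecular formula from the SMILES: C14H12IN.
DoU = (2C + 2 + N − H − X)/2 = (2·14 + 2 + 1 − 12 − 1)/2 = 18/2 = 9.
(Structurally: 2 ring(s) + 7 π bond(s) = 9.)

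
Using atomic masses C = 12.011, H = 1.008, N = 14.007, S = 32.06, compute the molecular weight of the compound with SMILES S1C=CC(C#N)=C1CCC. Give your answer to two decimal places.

151.23

Molecular formula: C8H9NS.
M = 8×12.011 + 9×1.008 + 1×14.007 + 1×32.06 = 151.23 g/mol.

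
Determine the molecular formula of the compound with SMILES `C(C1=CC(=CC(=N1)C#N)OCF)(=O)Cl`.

C8H4ClFN2O2

Heavy atoms from the SMILES: 8 C, 1 Cl, 1 F, 2 N, 2 O.
Implicit hydrogens by atom environment:
  3 × C (aromatic): no H
  2 × C (aromatic): 1 H each → 2
  2 × C: no H
  2 × O: no H
  1 × C: 2 H
  1 × Cl: no H
  1 × F: no H
  1 × N (aromatic): no H
  1 × N: no H
  Total hydrogens = 4.
Molecular formula: C8H4ClFN2O2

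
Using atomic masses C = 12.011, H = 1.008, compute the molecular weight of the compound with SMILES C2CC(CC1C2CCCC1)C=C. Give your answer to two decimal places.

164.29

Molecular formula: C12H20.
M = 12×12.011 + 20×1.008 = 164.29 g/mol.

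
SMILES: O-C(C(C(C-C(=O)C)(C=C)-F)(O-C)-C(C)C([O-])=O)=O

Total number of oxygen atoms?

6

The symbol for oxygen appears 6 times in the SMILES.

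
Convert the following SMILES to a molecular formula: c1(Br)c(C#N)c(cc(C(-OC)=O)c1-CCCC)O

C13H14BrNO3

Heavy atoms from the SMILES: 1 Br, 13 C, 1 N, 3 O.
Implicit hydrogens by atom environment:
  5 × C (aromatic): no H
  3 × C: 2 H each → 6
  2 × C: 3 H each → 6
  2 × C: no H
  2 × O: no H
  1 × Br: no H
  1 × C (aromatic): 1 H
  1 × N: no H
  1 × O: 1 H
  Total hydrogens = 14.
Molecular formula: C13H14BrNO3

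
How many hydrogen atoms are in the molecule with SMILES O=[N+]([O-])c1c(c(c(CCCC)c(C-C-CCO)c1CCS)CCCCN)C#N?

Hydrogens are implicit in SMILES; fill each atom to its normal valence:
  13 × C: 2 H each → 26
  6 × C (aromatic): no H
  1 × C: 3 H
  1 × C: no H
  1 × N: 2 H
  1 × N: no H
  1 × N (charge +1): no H
  1 × O: 1 H
  1 × O: no H
  1 × O (charge -1): no H
  1 × S: 1 H
  Total hydrogens = 33.

33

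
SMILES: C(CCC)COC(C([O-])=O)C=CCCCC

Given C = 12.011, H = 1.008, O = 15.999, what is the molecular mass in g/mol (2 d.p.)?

227.32

Molecular formula: C13H23O3-.
M = 13×12.011 + 23×1.008 + 3×15.999 = 227.32 g/mol.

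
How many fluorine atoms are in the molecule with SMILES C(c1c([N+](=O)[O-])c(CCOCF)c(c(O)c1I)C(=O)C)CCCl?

The symbol for fluorine appears 1 time in the SMILES.

1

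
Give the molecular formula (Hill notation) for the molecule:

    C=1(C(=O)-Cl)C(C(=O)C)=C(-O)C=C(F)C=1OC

C10H8ClFO4

Heavy atoms from the SMILES: 10 C, 1 Cl, 1 F, 4 O.
Implicit hydrogens by atom environment:
  5 × C (aromatic): no H
  3 × O: no H
  2 × C: 3 H each → 6
  2 × C: no H
  1 × C (aromatic): 1 H
  1 × Cl: no H
  1 × F: no H
  1 × O: 1 H
  Total hydrogens = 8.
Molecular formula: C10H8ClFO4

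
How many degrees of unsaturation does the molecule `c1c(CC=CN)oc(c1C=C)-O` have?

Molecular formula from the SMILES: C9H11NO2.
DoU = (2C + 2 + N − H − X)/2 = (2·9 + 2 + 1 − 11 − 0)/2 = 10/2 = 5.
(Structurally: 1 ring(s) + 4 π bond(s) = 5.)

5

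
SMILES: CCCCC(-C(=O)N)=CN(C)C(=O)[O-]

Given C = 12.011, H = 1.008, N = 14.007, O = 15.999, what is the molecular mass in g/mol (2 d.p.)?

199.23

Molecular formula: C9H15N2O3-.
M = 9×12.011 + 15×1.008 + 2×14.007 + 3×15.999 = 199.23 g/mol.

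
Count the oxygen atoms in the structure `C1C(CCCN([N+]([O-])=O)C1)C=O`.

The symbol for oxygen appears 3 times in the SMILES.

3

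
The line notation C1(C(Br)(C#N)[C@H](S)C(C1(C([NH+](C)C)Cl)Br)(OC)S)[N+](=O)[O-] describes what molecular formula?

C10H15Br2ClN3O3S2+

Heavy atoms from the SMILES: 2 Br, 10 C, 1 Cl, 3 N, 3 O, 2 S.
Implicit hydrogens by atom environment:
  4 × C: no H
  3 × C: 3 H each → 9
  3 × C: 1 H each → 3
  2 × Br: no H
  2 × O: no H
  2 × S: 1 H each → 2
  1 × Cl: no H
  1 × N (charge +1): 1 H
  1 × N (charge +1): no H
  1 × N: no H
  1 × O (charge -1): no H
  Total hydrogens = 15.
Net charge +1.
Molecular formula: C10H15Br2ClN3O3S2+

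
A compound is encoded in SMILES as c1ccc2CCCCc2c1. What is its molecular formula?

C10H12

Heavy atoms from the SMILES: 10 C.
Implicit hydrogens by atom environment:
  4 × C: 2 H each → 8
  4 × C (aromatic): 1 H each → 4
  2 × C (aromatic): no H
  Total hydrogens = 12.
Molecular formula: C10H12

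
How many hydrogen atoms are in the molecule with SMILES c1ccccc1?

6

Hydrogens are implicit in SMILES; fill each atom to its normal valence:
  6 × C (aromatic): 1 H each → 6
  Total hydrogens = 6.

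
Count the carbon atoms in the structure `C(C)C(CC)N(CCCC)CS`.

The symbol for carbon appears 10 times in the SMILES.

10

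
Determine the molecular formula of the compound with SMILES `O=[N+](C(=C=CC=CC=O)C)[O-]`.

C7H7NO3

Heavy atoms from the SMILES: 7 C, 1 N, 3 O.
Implicit hydrogens by atom environment:
  4 × C: 1 H each → 4
  2 × C: no H
  2 × O: no H
  1 × C: 3 H
  1 × N (charge +1): no H
  1 × O (charge -1): no H
  Total hydrogens = 7.
Molecular formula: C7H7NO3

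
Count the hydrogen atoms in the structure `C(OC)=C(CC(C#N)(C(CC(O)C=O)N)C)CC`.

Hydrogens are implicit in SMILES; fill each atom to its normal valence:
  4 × C: 1 H each → 4
  3 × C: 3 H each → 9
  3 × C: 2 H each → 6
  3 × C: no H
  2 × O: no H
  1 × N: 2 H
  1 × N: no H
  1 × O: 1 H
  Total hydrogens = 22.

22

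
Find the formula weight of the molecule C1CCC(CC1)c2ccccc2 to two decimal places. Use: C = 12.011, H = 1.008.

160.26

Molecular formula: C12H16.
M = 12×12.011 + 16×1.008 = 160.26 g/mol.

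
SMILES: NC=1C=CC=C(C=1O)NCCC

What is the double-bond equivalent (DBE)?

Molecular formula from the SMILES: C9H14N2O.
DoU = (2C + 2 + N − H − X)/2 = (2·9 + 2 + 2 − 14 − 0)/2 = 8/2 = 4.
(Structurally: 1 ring(s) + 3 π bond(s) = 4.)

4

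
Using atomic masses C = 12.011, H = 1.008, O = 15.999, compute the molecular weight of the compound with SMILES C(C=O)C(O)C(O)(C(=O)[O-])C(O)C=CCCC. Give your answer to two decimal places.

245.25

Molecular formula: C11H17O6-.
M = 11×12.011 + 17×1.008 + 6×15.999 = 245.25 g/mol.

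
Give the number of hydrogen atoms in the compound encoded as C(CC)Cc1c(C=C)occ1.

14

Hydrogens are implicit in SMILES; fill each atom to its normal valence:
  4 × C: 2 H each → 8
  2 × C (aromatic): 1 H each → 2
  2 × C (aromatic): no H
  1 × C: 3 H
  1 × C: 1 H
  1 × O (aromatic): no H
  Total hydrogens = 14.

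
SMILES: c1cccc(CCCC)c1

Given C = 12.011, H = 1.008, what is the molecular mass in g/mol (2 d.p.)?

Molecular formula: C10H14.
M = 10×12.011 + 14×1.008 = 134.22 g/mol.

134.22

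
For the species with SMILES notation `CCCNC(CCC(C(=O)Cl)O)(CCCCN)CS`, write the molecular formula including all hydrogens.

C13H27ClN2O2S

Heavy atoms from the SMILES: 13 C, 1 Cl, 2 N, 2 O, 1 S.
Implicit hydrogens by atom environment:
  9 × C: 2 H each → 18
  2 × C: no H
  1 × C: 3 H
  1 × C: 1 H
  1 × Cl: no H
  1 × N: 2 H
  1 × N: 1 H
  1 × O: 1 H
  1 × O: no H
  1 × S: 1 H
  Total hydrogens = 27.
Molecular formula: C13H27ClN2O2S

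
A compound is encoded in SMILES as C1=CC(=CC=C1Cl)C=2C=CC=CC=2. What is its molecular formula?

C12H9Cl

Heavy atoms from the SMILES: 12 C, 1 Cl.
Implicit hydrogens by atom environment:
  9 × C (aromatic): 1 H each → 9
  3 × C (aromatic): no H
  1 × Cl: no H
  Total hydrogens = 9.
Molecular formula: C12H9Cl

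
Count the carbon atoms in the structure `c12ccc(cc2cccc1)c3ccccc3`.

16

The symbol for carbon appears 16 times in the SMILES. Lowercase c denotes aromatic carbon and counts toward C.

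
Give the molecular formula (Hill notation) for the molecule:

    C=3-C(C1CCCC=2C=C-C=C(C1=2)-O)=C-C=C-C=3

C16H16O

Heavy atoms from the SMILES: 16 C, 1 O.
Implicit hydrogens by atom environment:
  8 × C (aromatic): 1 H each → 8
  4 × C (aromatic): no H
  3 × C: 2 H each → 6
  1 × C: 1 H
  1 × O: 1 H
  Total hydrogens = 16.
Molecular formula: C16H16O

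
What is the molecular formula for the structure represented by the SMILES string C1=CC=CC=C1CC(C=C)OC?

C11H14O

Heavy atoms from the SMILES: 11 C, 1 O.
Implicit hydrogens by atom environment:
  5 × C (aromatic): 1 H each → 5
  2 × C: 2 H each → 4
  2 × C: 1 H each → 2
  1 × C: 3 H
  1 × C (aromatic): no H
  1 × O: no H
  Total hydrogens = 14.
Molecular formula: C11H14O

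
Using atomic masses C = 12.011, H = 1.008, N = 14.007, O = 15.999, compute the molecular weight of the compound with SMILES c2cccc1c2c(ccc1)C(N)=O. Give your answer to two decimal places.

171.20

Molecular formula: C11H9NO.
M = 11×12.011 + 9×1.008 + 1×14.007 + 1×15.999 = 171.20 g/mol.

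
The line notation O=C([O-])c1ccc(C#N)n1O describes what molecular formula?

C6H3N2O3-

Heavy atoms from the SMILES: 6 C, 2 N, 3 O.
Implicit hydrogens by atom environment:
  2 × C (aromatic): 1 H each → 2
  2 × C (aromatic): no H
  2 × C: no H
  1 × N (aromatic): no H
  1 × N: no H
  1 × O: 1 H
  1 × O: no H
  1 × O (charge -1): no H
  Total hydrogens = 3.
Net charge -1.
Molecular formula: C6H3N2O3-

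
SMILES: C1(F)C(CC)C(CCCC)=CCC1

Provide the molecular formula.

C12H21F

Heavy atoms from the SMILES: 12 C, 1 F.
Implicit hydrogens by atom environment:
  6 × C: 2 H each → 12
  3 × C: 1 H each → 3
  2 × C: 3 H each → 6
  1 × C: no H
  1 × F: no H
  Total hydrogens = 21.
Molecular formula: C12H21F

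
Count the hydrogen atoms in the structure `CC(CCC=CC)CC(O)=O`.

Hydrogens are implicit in SMILES; fill each atom to its normal valence:
  3 × C: 2 H each → 6
  3 × C: 1 H each → 3
  2 × C: 3 H each → 6
  1 × C: no H
  1 × O: 1 H
  1 × O: no H
  Total hydrogens = 16.

16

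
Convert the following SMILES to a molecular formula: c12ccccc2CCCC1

C10H12

Heavy atoms from the SMILES: 10 C.
Implicit hydrogens by atom environment:
  4 × C: 2 H each → 8
  4 × C (aromatic): 1 H each → 4
  2 × C (aromatic): no H
  Total hydrogens = 12.
Molecular formula: C10H12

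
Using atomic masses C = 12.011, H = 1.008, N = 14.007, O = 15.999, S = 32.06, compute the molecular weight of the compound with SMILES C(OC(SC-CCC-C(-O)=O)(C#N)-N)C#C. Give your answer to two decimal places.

Molecular formula: C10H14N2O3S.
M = 10×12.011 + 14×1.008 + 2×14.007 + 3×15.999 + 1×32.06 = 242.29 g/mol.

242.29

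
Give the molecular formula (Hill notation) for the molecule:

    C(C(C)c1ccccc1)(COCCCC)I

C14H21IO

Heavy atoms from the SMILES: 14 C, 1 I, 1 O.
Implicit hydrogens by atom environment:
  5 × C (aromatic): 1 H each → 5
  4 × C: 2 H each → 8
  2 × C: 3 H each → 6
  2 × C: 1 H each → 2
  1 × C (aromatic): no H
  1 × I: no H
  1 × O: no H
  Total hydrogens = 21.
Molecular formula: C14H21IO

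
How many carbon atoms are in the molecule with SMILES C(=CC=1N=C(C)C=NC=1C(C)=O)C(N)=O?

The symbol for carbon appears 10 times in the SMILES.

10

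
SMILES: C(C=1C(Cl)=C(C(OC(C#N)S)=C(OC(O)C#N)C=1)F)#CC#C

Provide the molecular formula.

Heavy atoms from the SMILES: 14 C, 1 Cl, 1 F, 2 N, 3 O, 1 S.
Implicit hydrogens by atom environment:
  5 × C (aromatic): no H
  5 × C: no H
  3 × C: 1 H each → 3
  2 × N: no H
  2 × O: no H
  1 × C (aromatic): 1 H
  1 × Cl: no H
  1 × F: no H
  1 × O: 1 H
  1 × S: 1 H
  Total hydrogens = 6.
Molecular formula: C14H6ClFN2O3S

C14H6ClFN2O3S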